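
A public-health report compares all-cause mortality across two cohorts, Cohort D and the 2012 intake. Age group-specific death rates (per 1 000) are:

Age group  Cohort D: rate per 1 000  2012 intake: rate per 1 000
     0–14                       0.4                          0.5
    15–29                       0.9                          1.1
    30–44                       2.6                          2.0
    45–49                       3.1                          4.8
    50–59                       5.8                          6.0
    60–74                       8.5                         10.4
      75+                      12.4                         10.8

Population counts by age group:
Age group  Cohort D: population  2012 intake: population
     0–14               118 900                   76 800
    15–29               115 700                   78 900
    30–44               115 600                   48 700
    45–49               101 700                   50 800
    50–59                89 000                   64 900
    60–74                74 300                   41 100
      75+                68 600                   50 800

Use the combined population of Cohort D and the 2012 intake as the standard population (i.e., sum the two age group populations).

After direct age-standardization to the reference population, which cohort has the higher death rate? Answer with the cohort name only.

Combined standard total = 1 095 800; weights = 0.1786, 0.1776, 0.1499, 0.1392, 0.1404, 0.1053, 0.1090.
Cohort D: 0.1786×0.4 + 0.1776×0.9 + 0.1499×2.6 + 0.1392×3.1 + 0.1404×5.8 + 0.1053×8.5 + 0.1090×12.4 = 4.1134 per 1 000.
The 2012 intake: 0.1786×0.5 + 0.1776×1.1 + 0.1499×2.0 + 0.1392×4.8 + 0.1404×6.0 + 0.1053×10.4 + 0.1090×10.8 = 4.3672 per 1 000.

2012 intake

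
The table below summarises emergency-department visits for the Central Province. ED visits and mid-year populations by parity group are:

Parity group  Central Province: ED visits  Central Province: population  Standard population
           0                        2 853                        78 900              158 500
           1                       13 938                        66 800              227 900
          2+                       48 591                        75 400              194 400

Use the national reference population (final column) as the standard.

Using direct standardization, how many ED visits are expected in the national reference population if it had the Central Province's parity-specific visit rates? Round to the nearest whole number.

Parity-specific rates per 1 000 for the Central Province: 36.160, 208.653, 644.443.
Expected ED visits = Σ (standard pop × parity-specific rate ÷ 1 000)
= 158 500×36.160/1 000 + 227 900×208.653/1 000 + 194 400×644.443/1 000
= 5731.31 + 47551.95 + 125279.71 = 178562.97.

178563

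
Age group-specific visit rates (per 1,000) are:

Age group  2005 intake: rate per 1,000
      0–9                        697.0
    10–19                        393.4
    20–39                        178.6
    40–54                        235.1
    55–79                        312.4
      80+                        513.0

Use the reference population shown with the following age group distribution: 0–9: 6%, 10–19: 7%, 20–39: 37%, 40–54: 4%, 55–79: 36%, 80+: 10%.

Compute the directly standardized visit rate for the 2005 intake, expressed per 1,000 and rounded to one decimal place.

308.6

Standard weights: 0.06, 0.07, 0.37, 0.04, 0.36, 0.10.
Standardized rate: 0.0600×697.0 + 0.0700×393.4 + 0.3700×178.6 + 0.0400×235.1 + 0.3600×312.4 + 0.1000×513.0 = 308.6080 per 1,000.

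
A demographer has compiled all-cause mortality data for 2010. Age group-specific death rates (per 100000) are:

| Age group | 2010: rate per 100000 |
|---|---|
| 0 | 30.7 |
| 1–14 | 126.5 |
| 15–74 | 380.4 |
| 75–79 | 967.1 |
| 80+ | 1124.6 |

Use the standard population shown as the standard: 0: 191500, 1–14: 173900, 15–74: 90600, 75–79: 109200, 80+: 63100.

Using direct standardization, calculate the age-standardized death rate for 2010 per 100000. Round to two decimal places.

Standard total = 628300; weights = 0.3048, 0.2768, 0.1442, 0.1738, 0.1004.
Standardized rate: 0.3048×30.7 + 0.2768×126.5 + 0.1442×380.4 + 0.1738×967.1 + 0.1004×1124.6 = 380.2502 per 100000.

380.25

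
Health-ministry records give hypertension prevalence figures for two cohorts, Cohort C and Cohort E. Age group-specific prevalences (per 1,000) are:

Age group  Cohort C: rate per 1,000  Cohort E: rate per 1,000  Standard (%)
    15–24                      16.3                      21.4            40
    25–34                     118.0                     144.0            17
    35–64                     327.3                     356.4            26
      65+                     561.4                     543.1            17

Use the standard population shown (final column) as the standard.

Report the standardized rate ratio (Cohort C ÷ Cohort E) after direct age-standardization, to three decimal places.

0.950

Standard weights: 0.40, 0.17, 0.26, 0.17.
Cohort C: 0.4000×16.3 + 0.1700×118.0 + 0.2600×327.3 + 0.1700×561.4 = 207.1160 per 1,000.
Cohort E: 0.4000×21.4 + 0.1700×144.0 + 0.2600×356.4 + 0.1700×543.1 = 218.0310 per 1,000.
Ratio = 207.1160 ÷ 218.0310 = 0.94994.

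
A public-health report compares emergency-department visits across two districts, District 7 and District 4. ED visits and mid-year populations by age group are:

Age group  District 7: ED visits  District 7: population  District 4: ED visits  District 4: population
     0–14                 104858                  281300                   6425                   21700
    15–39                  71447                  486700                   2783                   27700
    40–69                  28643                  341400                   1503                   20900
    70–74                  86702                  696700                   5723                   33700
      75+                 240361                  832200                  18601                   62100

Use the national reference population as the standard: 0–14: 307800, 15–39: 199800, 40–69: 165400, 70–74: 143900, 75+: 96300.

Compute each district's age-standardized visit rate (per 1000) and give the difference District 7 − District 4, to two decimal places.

29.87

Age-specific rates per 1000 for District 7: 372.762, 146.799, 83.899, 124.447, 288.826.
For District 4: 296.083, 100.469, 71.914, 169.822, 299.533.
Standard total = 913200; weights = 0.3371, 0.2188, 0.1811, 0.1576, 0.1055.
District 7: 0.3371×372.762 + 0.2188×146.799 + 0.1811×83.899 + 0.1576×124.447 + 0.1055×288.826 = 223.0237 per 1000.
District 4: 0.3371×296.083 + 0.2188×100.469 + 0.1811×71.914 + 0.1576×169.822 + 0.1055×299.533 = 193.1505 per 1000.
Difference = 223.0237 − 193.1505 = 29.8732.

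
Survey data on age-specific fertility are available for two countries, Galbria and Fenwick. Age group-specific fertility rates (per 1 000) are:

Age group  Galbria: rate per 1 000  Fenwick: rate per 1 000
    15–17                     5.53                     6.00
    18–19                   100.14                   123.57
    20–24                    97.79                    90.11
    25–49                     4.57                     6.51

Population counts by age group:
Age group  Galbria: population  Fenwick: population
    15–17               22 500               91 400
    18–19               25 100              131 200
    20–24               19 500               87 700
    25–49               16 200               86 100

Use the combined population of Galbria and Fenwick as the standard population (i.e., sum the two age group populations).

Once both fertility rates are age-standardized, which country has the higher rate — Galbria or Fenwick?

Combined standard total = 479 700; weights = 0.2374, 0.3258, 0.2235, 0.2133.
Galbria: 0.2374×5.53 + 0.3258×100.14 + 0.2235×97.79 + 0.2133×4.57 = 56.7695 per 1 000.
Fenwick: 0.2374×6.00 + 0.3258×123.57 + 0.2235×90.11 + 0.2133×6.51 = 63.2127 per 1 000.

Fenwick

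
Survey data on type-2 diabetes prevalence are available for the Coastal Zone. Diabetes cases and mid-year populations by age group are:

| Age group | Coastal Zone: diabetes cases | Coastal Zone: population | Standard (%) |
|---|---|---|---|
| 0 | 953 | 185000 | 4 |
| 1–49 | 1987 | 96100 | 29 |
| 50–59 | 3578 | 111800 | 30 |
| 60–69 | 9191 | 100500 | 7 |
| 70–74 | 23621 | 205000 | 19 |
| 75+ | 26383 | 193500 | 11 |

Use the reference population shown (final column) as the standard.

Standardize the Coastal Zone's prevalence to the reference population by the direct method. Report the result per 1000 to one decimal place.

Age-specific rates per 1000 for the Coastal Zone: 5.151, 20.676, 32.004, 91.453, 115.224, 136.346.
Standard weights: 0.04, 0.29, 0.30, 0.07, 0.19, 0.11.
Standardized rate: 0.0400×5.151 + 0.2900×20.676 + 0.3000×32.004 + 0.0700×91.453 + 0.1900×115.224 + 0.1100×136.346 = 59.0957 per 1000.

59.1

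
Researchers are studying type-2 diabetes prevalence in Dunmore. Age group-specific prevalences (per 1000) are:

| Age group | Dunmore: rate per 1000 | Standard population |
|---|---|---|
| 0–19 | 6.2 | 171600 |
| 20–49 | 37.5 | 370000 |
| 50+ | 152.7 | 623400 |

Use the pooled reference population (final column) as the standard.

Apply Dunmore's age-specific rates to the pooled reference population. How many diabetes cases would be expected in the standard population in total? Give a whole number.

110132

Expected diabetes cases = Σ (standard pop × age-specific rate ÷ 1000)
= 171600×6.2/1000 + 370000×37.5/1000 + 623400×152.7/1000
= 1063.92 + 13875.00 + 95193.18 = 110132.10.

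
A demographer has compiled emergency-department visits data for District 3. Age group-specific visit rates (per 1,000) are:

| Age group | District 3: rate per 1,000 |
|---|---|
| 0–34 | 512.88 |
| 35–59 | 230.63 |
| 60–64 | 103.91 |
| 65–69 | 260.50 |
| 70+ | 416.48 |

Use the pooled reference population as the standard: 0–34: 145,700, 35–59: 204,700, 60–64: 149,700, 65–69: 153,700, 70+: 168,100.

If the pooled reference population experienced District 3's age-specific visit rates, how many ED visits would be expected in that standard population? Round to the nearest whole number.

247541

Expected ED visits = Σ (standard pop × age-specific rate ÷ 1,000)
= 145,700×512.88/1,000 + 204,700×230.63/1,000 + 149,700×103.91/1,000 + 153,700×260.50/1,000 + 168,100×416.48/1,000
= 74726.62 + 47209.96 + 15555.33 + 40038.85 + 70010.29 = 247541.04.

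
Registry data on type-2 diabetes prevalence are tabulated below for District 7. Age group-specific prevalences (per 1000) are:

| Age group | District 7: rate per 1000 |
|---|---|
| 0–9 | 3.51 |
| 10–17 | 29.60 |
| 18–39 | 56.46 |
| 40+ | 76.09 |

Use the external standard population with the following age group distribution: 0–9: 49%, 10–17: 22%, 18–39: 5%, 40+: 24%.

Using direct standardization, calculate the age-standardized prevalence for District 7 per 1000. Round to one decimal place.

29.3

Standard weights: 0.49, 0.22, 0.05, 0.24.
Standardized rate: 0.4900×3.51 + 0.2200×29.60 + 0.0500×56.46 + 0.2400×76.09 = 29.3165 per 1000.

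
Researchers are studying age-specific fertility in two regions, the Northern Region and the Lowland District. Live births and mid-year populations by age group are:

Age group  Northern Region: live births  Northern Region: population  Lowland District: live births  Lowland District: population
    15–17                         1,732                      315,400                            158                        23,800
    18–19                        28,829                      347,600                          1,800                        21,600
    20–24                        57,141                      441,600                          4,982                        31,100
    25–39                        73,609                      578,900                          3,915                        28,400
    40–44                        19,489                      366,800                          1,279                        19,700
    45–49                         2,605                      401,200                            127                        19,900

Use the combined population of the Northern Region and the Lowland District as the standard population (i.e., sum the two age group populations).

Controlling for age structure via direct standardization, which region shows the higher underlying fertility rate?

Age-specific rates per 1,000 for the Northern Region: 5.491, 82.937, 129.395, 127.153, 53.132, 6.493.
For the Lowland District: 6.639, 83.333, 160.193, 137.852, 64.924, 6.382.
Combined standard total = 2,596,000; weights = 0.1307, 0.1422, 0.1821, 0.2339, 0.1489, 0.1622.
The Northern Region: 0.1307×5.491 + 0.1422×82.937 + 0.1821×129.395 + 0.2339×127.153 + 0.1489×53.132 + 0.1622×6.493 = 74.7837 per 1,000.
The Lowland District: 0.1307×6.639 + 0.1422×83.333 + 0.1821×160.193 + 0.2339×137.852 + 0.1489×64.924 + 0.1622×6.382 = 84.8381 per 1,000.

Lowland District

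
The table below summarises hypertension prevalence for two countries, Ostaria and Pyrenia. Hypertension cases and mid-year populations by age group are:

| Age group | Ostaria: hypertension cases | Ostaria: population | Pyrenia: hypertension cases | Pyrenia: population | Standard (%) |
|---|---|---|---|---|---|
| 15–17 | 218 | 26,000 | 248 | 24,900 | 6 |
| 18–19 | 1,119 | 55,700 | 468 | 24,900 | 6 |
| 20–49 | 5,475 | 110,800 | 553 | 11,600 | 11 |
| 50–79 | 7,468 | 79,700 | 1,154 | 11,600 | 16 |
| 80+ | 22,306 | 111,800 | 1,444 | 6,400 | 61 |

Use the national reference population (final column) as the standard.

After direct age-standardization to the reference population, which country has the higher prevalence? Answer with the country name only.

Age-specific rates per 1,000 for Ostaria: 8.385, 20.090, 49.413, 93.701, 199.517.
For Pyrenia: 9.960, 18.795, 47.672, 99.483, 225.625.
Standard weights: 0.06, 0.06, 0.11, 0.16, 0.61.
Ostaria: 0.0600×8.385 + 0.0600×20.090 + 0.1100×49.413 + 0.1600×93.701 + 0.6100×199.517 = 143.8415 per 1,000.
Pyrenia: 0.0600×9.960 + 0.0600×18.795 + 0.1100×47.672 + 0.1600×99.483 + 0.6100×225.625 = 160.5178 per 1,000.
The crude rates (95.28 vs 48.70) would put Ostaria higher, but that reflects its age composition; once standardized to a common age structure, Pyrenia has the higher underlying rate.

Pyrenia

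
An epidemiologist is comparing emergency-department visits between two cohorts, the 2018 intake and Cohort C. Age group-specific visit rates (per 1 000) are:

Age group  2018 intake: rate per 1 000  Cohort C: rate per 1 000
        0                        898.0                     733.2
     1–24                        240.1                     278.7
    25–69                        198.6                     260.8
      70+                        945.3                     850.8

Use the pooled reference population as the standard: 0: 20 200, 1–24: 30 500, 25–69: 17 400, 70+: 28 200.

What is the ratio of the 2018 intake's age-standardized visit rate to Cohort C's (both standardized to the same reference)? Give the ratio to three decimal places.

1.072

Standard total = 96 300; weights = 0.2098, 0.3167, 0.1807, 0.2928.
The 2018 intake: 0.2098×898.0 + 0.3167×240.1 + 0.1807×198.6 + 0.2928×945.3 = 577.1106 per 1 000.
Cohort C: 0.2098×733.2 + 0.3167×278.7 + 0.1807×260.8 + 0.2928×850.8 = 538.3330 per 1 000.
Ratio = 577.1106 ÷ 538.3330 = 1.07203.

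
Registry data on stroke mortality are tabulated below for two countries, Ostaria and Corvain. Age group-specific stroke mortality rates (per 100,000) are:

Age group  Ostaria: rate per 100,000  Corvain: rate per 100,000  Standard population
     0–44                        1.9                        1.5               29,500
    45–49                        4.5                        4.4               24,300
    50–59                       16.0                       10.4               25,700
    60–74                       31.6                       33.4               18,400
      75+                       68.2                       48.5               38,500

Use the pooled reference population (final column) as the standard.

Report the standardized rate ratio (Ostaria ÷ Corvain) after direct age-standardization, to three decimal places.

1.305

Standard total = 136,400; weights = 0.2163, 0.1782, 0.1884, 0.1349, 0.2823.
Ostaria: 0.2163×1.9 + 0.1782×4.5 + 0.1884×16.0 + 0.1349×31.6 + 0.2823×68.2 = 27.7400 per 100,000.
Corvain: 0.2163×1.5 + 0.1782×4.4 + 0.1884×10.4 + 0.1349×33.4 + 0.2823×48.5 = 21.2629 per 100,000.
Ratio = 27.7400 ÷ 21.2629 = 1.30462.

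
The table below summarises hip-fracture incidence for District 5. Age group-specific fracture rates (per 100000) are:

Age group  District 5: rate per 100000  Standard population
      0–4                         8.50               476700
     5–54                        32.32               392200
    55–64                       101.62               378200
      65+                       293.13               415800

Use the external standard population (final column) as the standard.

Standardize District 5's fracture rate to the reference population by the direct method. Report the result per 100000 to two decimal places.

106.47

Standard total = 1662900; weights = 0.2867, 0.2359, 0.2274, 0.2500.
Standardized rate: 0.2867×8.50 + 0.2359×32.32 + 0.2274×101.62 + 0.2500×293.13 = 106.4670 per 100000.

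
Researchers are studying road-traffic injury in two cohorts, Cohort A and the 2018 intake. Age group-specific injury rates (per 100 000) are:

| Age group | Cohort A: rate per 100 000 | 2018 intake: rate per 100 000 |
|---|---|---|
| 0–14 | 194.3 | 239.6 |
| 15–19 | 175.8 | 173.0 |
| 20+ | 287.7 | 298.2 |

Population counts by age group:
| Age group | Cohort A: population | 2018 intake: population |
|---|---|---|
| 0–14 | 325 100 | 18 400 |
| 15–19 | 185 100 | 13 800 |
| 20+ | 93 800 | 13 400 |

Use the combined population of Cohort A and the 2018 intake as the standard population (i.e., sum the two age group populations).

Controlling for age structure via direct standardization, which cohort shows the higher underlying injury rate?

Combined standard total = 649 600; weights = 0.5288, 0.3062, 0.1650.
Cohort A: 0.5288×194.3 + 0.3062×175.8 + 0.1650×287.7 = 204.0488 per 100 000.
The 2018 intake: 0.5288×239.6 + 0.3062×173.0 + 0.1650×298.2 = 228.8783 per 100 000.

2018 intake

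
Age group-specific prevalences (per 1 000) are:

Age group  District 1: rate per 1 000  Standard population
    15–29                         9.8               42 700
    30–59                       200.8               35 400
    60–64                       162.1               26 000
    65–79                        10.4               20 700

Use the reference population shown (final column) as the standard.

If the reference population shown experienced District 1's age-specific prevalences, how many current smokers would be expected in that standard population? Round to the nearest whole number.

11957

Expected current smokers = Σ (standard pop × age-specific rate ÷ 1 000)
= 42 700×9.8/1 000 + 35 400×200.8/1 000 + 26 000×162.1/1 000 + 20 700×10.4/1 000
= 418.46 + 7108.32 + 4214.60 + 215.28 = 11956.66.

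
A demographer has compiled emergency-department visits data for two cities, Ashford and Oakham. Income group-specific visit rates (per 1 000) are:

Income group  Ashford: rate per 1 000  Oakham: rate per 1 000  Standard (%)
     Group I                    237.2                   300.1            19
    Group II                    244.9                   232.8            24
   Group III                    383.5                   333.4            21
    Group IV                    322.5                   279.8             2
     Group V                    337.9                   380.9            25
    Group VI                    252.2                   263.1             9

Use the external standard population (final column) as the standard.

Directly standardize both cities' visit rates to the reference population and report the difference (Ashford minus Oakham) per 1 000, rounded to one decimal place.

Standard weights: 0.19, 0.24, 0.21, 0.02, 0.25, 0.09.
Ashford: 0.1900×237.2 + 0.2400×244.9 + 0.2100×383.5 + 0.0200×322.5 + 0.2500×337.9 + 0.0900×252.2 = 298.0020 per 1 000.
Oakham: 0.1900×300.1 + 0.2400×232.8 + 0.2100×333.4 + 0.0200×279.8 + 0.2500×380.9 + 0.0900×263.1 = 307.4050 per 1 000.
Difference = 298.0020 − 307.4050 = -9.4030.

-9.4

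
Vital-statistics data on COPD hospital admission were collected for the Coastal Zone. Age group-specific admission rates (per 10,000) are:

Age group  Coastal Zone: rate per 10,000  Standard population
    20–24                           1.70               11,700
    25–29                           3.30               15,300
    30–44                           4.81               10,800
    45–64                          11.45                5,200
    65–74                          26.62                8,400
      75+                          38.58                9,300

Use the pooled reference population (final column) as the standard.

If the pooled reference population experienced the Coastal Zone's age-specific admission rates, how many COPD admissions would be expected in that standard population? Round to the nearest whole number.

Expected COPD admissions = Σ (standard pop × age-specific rate ÷ 10,000)
= 11,700×1.70/10,000 + 15,300×3.30/10,000 + 10,800×4.81/10,000 + 5,200×11.45/10,000 + 8,400×26.62/10,000 + 9,300×38.58/10,000
= 1.99 + 5.05 + 5.19 + 5.95 + 22.36 + 35.88 = 76.43.

76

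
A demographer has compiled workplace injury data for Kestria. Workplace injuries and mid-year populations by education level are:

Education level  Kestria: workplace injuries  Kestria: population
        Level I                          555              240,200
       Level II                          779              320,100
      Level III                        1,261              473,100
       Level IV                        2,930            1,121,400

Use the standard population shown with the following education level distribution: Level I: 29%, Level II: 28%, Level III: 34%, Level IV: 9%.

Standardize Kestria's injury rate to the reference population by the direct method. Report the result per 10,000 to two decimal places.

Education-specific rates per 10,000 for Kestria: 23.11, 24.34, 26.65, 26.13.
Standard weights: 0.29, 0.28, 0.34, 0.09.
Standardized rate: 0.2900×23.11 + 0.2800×24.34 + 0.3400×26.65 + 0.0900×26.13 = 24.9287 per 10,000.

24.93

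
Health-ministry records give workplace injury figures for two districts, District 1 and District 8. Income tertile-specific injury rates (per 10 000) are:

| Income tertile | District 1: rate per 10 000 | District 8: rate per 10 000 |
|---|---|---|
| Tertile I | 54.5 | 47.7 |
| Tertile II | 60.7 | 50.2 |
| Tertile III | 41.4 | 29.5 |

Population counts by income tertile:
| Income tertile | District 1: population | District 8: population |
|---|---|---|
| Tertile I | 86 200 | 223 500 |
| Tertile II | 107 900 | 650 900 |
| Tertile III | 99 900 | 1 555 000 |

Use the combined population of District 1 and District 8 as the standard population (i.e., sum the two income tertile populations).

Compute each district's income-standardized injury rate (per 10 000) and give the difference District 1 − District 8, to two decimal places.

10.93

Combined standard total = 2 723 400; weights = 0.1137, 0.2786, 0.6077.
District 1: 0.1137×54.5 + 0.2786×60.7 + 0.6077×41.4 = 48.2671 per 10 000.
District 8: 0.1137×47.7 + 0.2786×50.2 + 0.6077×29.5 = 37.3372 per 10 000.
Difference = 48.2671 − 37.3372 = 10.9300.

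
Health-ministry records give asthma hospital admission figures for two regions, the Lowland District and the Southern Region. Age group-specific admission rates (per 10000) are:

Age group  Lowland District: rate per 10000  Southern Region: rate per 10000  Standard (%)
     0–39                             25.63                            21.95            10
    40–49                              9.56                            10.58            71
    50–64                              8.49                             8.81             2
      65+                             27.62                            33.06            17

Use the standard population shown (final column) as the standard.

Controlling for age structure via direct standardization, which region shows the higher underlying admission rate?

Southern Region

Standard weights: 0.10, 0.71, 0.02, 0.17.
The Lowland District: 0.1000×25.63 + 0.7100×9.56 + 0.0200×8.49 + 0.1700×27.62 = 14.2158 per 10000.
The Southern Region: 0.1000×21.95 + 0.7100×10.58 + 0.0200×8.81 + 0.1700×33.06 = 15.5032 per 10000.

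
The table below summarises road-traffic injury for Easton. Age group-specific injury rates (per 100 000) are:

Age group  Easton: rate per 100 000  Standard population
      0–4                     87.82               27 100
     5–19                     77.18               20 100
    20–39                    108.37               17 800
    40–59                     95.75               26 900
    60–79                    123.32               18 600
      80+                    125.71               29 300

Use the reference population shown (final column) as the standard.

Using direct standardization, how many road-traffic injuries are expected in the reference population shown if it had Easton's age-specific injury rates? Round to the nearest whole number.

144

Expected road-traffic injuries = Σ (standard pop × age-specific rate ÷ 100 000)
= 27 100×87.82/100 000 + 20 100×77.18/100 000 + 17 800×108.37/100 000 + 26 900×95.75/100 000 + 18 600×123.32/100 000 + 29 300×125.71/100 000
= 23.80 + 15.51 + 19.29 + 25.76 + 22.94 + 36.83 = 144.13.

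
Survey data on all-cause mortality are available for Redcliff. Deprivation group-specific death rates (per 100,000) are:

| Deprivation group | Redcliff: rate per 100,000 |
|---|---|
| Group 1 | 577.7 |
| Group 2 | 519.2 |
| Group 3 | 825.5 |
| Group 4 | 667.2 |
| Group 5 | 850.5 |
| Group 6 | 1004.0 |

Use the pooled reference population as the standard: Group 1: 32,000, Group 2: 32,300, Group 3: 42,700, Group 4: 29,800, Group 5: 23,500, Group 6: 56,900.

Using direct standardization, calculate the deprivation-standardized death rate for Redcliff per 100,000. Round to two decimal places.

771.19

Standard total = 217,200; weights = 0.1473, 0.1487, 0.1966, 0.1372, 0.1082, 0.2620.
Standardized rate: 0.1473×577.7 + 0.1487×519.2 + 0.1966×825.5 + 0.1372×667.2 + 0.1082×850.5 + 0.2620×1004.0 = 771.1893 per 100,000.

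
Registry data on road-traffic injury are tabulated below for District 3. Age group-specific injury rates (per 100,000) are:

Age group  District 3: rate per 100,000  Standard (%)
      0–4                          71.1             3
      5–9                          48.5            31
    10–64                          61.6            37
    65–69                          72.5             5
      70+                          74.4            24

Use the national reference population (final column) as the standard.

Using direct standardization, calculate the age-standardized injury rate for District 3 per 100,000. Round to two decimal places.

61.44

Standard weights: 0.03, 0.31, 0.37, 0.05, 0.24.
Standardized rate: 0.0300×71.1 + 0.3100×48.5 + 0.3700×61.6 + 0.0500×72.5 + 0.2400×74.4 = 61.4410 per 100,000.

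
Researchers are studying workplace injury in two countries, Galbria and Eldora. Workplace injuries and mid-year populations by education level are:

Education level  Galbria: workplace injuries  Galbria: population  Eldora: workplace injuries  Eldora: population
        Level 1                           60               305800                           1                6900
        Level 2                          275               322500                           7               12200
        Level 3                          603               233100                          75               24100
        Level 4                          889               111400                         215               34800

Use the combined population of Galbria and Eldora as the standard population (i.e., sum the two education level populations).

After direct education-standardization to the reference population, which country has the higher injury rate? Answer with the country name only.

Education-specific rates per 10000 for Galbria: 1.96, 8.53, 25.87, 79.80.
For Eldora: 1.45, 5.74, 31.12, 61.78.
Combined standard total = 1050800; weights = 0.2976, 0.3185, 0.2448, 0.1391.
Galbria: 0.2976×1.96 + 0.3185×8.53 + 0.2448×25.87 + 0.1391×79.80 = 20.7348 per 10000.
Eldora: 0.2976×1.45 + 0.3185×5.74 + 0.2448×31.12 + 0.1391×61.78 = 18.4718 per 10000.
The crude rates (18.78 vs 38.21) would put Eldora higher, but that reflects its education composition; once standardized to a common education structure, Galbria has the higher underlying rate.

Galbria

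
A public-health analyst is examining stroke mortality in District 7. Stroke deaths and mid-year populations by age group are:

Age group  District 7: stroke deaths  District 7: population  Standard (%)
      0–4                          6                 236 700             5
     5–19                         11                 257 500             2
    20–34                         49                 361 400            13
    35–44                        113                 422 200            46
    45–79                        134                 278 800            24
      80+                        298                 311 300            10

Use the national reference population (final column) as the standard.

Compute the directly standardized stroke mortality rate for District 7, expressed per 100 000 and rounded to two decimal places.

35.39

Age-specific rates per 100 000 for District 7: 2.53, 4.27, 13.56, 26.76, 48.06, 95.73.
Standard weights: 0.05, 0.02, 0.13, 0.46, 0.24, 0.10.
Standardized rate: 0.0500×2.53 + 0.0200×4.27 + 0.1300×13.56 + 0.4600×26.76 + 0.2400×48.06 + 0.1000×95.73 = 35.3944 per 100 000.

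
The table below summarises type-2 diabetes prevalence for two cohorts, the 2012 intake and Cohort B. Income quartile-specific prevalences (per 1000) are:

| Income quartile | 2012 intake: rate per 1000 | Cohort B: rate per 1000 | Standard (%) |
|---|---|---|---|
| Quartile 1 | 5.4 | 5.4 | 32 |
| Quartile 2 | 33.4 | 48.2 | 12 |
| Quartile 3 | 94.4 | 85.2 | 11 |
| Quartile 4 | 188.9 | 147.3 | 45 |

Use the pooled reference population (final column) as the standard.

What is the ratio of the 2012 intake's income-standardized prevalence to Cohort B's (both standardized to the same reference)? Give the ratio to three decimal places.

Standard weights: 0.32, 0.12, 0.11, 0.45.
The 2012 intake: 0.3200×5.4 + 0.1200×33.4 + 0.1100×94.4 + 0.4500×188.9 = 101.1250 per 1000.
Cohort B: 0.3200×5.4 + 0.1200×48.2 + 0.1100×85.2 + 0.4500×147.3 = 83.1690 per 1000.
Ratio = 101.1250 ÷ 83.1690 = 1.21590.

1.216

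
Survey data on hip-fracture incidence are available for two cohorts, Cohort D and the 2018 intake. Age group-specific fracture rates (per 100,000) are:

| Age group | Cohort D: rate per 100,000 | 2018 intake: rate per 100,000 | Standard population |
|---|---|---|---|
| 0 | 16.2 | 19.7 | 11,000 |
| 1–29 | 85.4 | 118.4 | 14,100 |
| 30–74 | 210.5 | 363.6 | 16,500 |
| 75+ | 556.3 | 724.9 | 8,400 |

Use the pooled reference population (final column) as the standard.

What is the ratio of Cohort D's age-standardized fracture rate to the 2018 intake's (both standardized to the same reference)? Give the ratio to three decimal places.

Standard total = 50,000; weights = 0.2200, 0.2820, 0.3300, 0.1680.
Cohort D: 0.2200×16.2 + 0.2820×85.4 + 0.3300×210.5 + 0.1680×556.3 = 190.5702 per 100,000.
The 2018 intake: 0.2200×19.7 + 0.2820×118.4 + 0.3300×363.6 + 0.1680×724.9 = 279.4940 per 100,000.
Ratio = 190.5702 ÷ 279.4940 = 0.68184.

0.682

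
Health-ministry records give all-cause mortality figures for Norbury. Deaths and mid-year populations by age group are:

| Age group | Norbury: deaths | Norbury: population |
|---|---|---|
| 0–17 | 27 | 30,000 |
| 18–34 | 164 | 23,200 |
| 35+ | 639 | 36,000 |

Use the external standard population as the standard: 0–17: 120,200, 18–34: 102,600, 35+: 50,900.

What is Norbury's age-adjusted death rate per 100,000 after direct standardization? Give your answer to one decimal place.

Age-specific rates per 100,000 for Norbury: 90.00, 706.90, 1775.00.
Standard total = 273,700; weights = 0.4392, 0.3749, 0.1860.
Standardized rate: 0.4392×90.00 + 0.3749×706.90 + 0.1860×1775.00 = 634.6112 per 100,000.

634.6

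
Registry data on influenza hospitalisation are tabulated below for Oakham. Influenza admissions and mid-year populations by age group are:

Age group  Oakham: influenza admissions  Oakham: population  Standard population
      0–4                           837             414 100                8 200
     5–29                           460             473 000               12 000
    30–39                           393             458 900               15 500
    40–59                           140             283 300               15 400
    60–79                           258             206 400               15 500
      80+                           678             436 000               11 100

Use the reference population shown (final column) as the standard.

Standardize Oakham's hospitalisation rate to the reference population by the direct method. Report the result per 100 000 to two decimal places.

Age-specific rates per 100 000 for Oakham: 202.13, 97.25, 85.64, 49.42, 125.00, 155.50.
Standard total = 77 700; weights = 0.1055, 0.1544, 0.1995, 0.1982, 0.1995, 0.1429.
Standardized rate: 0.1055×202.13 + 0.1544×97.25 + 0.1995×85.64 + 0.1982×49.42 + 0.1995×125.00 + 0.1429×155.50 = 110.3795 per 100 000.

110.38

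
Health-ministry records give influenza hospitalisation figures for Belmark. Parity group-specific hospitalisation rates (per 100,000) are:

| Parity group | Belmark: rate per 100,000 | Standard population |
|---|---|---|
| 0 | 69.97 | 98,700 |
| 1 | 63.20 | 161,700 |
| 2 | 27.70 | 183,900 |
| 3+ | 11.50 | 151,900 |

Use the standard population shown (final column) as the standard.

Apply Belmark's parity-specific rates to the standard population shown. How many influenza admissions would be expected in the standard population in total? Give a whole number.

Expected influenza admissions = Σ (standard pop × parity-specific rate ÷ 100,000)
= 98,700×69.97/100,000 + 161,700×63.20/100,000 + 183,900×27.70/100,000 + 151,900×11.50/100,000
= 69.06 + 102.19 + 50.94 + 17.47 = 239.66.

240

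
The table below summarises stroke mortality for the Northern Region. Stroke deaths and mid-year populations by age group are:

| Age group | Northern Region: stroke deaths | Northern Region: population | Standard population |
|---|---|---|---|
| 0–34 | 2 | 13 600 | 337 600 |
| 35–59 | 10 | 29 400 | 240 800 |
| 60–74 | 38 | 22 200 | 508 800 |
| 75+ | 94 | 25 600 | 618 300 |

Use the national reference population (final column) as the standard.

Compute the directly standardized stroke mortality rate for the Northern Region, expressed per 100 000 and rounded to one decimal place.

191.9

Age-specific rates per 100 000 for the Northern Region: 14.71, 34.01, 171.17, 367.19.
Standard total = 1 705 500; weights = 0.1979, 0.1412, 0.2983, 0.3625.
Standardized rate: 0.1979×14.71 + 0.1412×34.01 + 0.2983×171.17 + 0.3625×367.19 = 191.8963 per 100 000.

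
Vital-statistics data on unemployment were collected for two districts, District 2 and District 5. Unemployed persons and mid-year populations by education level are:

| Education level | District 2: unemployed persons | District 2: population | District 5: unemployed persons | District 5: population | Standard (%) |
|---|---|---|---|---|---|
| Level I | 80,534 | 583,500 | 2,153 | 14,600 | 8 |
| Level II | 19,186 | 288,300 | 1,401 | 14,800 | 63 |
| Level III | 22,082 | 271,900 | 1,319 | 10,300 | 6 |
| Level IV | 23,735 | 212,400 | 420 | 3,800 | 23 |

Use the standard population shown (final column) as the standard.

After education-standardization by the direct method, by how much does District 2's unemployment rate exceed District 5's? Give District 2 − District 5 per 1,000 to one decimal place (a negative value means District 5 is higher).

Education-specific rates per 1,000 for District 2: 138.019, 66.549, 81.214, 111.747.
For District 5: 147.466, 94.662, 128.058, 110.526.
Standard weights: 0.08, 0.63, 0.06, 0.23.
District 2: 0.0800×138.019 + 0.6300×66.549 + 0.0600×81.214 + 0.2300×111.747 = 83.5418 per 1,000.
District 5: 0.0800×147.466 + 0.6300×94.662 + 0.0600×128.058 + 0.2300×110.526 = 104.5390 per 1,000.
Difference = 83.5418 − 104.5390 = -20.9972.

-21.0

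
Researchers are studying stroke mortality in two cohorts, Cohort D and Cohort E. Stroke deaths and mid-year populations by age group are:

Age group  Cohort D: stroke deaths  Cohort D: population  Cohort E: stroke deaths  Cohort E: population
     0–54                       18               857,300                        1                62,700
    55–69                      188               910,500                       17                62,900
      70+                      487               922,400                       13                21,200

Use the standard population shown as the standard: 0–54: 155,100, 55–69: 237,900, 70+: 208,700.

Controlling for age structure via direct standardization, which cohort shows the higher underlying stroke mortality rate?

Cohort E

Age-specific rates per 100,000 for Cohort D: 2.10, 20.65, 52.80.
For Cohort E: 1.59, 27.03, 61.32.
Standard total = 601,700; weights = 0.2578, 0.3954, 0.3469.
Cohort D: 0.2578×2.10 + 0.3954×20.65 + 0.3469×52.80 = 27.0177 per 100,000.
Cohort E: 0.2578×1.59 + 0.3954×27.03 + 0.3469×61.32 = 32.3662 per 100,000.
The crude rates (25.76 vs 21.12) would put Cohort D higher, but that reflects its age composition; once standardized to a common age structure, Cohort E has the higher underlying rate.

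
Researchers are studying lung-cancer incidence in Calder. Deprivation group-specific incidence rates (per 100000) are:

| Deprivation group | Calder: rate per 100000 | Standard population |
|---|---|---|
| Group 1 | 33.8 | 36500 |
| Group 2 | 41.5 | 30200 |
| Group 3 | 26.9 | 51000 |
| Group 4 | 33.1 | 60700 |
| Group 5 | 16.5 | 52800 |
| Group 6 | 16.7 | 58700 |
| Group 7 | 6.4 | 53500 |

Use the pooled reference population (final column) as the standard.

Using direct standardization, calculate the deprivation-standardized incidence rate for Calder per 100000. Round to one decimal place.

23.5

Standard total = 343400; weights = 0.1063, 0.0879, 0.1485, 0.1768, 0.1538, 0.1709, 0.1558.
Standardized rate: 0.1063×33.8 + 0.0879×41.5 + 0.1485×26.9 + 0.1768×33.1 + 0.1538×16.5 + 0.1709×16.7 + 0.1558×6.4 = 23.4769 per 100000.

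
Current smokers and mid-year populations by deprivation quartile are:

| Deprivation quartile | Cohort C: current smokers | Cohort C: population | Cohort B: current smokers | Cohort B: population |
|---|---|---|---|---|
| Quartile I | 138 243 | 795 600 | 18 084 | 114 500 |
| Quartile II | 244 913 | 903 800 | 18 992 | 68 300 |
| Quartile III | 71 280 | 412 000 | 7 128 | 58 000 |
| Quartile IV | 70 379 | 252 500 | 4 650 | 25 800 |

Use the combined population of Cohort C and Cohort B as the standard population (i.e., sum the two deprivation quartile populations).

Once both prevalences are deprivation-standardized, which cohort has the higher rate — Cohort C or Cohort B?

Deprivation-specific rates per 1 000 for Cohort C: 173.759, 270.981, 173.010, 278.729.
For Cohort B: 157.939, 278.067, 122.897, 180.233.
Combined standard total = 2 630 500; weights = 0.3460, 0.3695, 0.1787, 0.1058.
Cohort C: 0.3460×173.759 + 0.3695×270.981 + 0.1787×173.010 + 0.1058×278.729 = 220.6593 per 1 000.
Cohort B: 0.3460×157.939 + 0.3695×278.067 + 0.1787×122.897 + 0.1058×180.233 = 198.4298 per 1 000.

Cohort C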